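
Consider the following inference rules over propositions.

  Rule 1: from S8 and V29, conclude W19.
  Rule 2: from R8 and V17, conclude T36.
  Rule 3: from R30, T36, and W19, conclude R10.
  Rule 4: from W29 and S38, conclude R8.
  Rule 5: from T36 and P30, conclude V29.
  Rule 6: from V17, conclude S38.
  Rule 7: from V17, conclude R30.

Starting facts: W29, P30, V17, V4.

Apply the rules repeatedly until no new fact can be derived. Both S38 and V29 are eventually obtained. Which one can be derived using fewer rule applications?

S38: From V17, Rule 6 gives S38. [1 rule application]
V29: V17 holds, so S38 follows (Rule 6). From W29 and S38, Rule 4 gives R8. From R8 and V17, Rule 2 gives T36. T36 and P30 hold, so V29 follows (Rule 5). [4 rule applications]
S38 needs fewer.

S38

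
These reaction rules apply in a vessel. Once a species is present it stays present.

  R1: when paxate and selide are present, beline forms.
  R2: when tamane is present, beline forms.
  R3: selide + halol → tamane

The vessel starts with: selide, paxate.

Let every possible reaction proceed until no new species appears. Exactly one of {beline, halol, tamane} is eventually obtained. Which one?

beline

paxate and selide present → beline forms (R1).
No rule produces halol, and it is not given. tamane would need selide and halol (R3), but halol never forms.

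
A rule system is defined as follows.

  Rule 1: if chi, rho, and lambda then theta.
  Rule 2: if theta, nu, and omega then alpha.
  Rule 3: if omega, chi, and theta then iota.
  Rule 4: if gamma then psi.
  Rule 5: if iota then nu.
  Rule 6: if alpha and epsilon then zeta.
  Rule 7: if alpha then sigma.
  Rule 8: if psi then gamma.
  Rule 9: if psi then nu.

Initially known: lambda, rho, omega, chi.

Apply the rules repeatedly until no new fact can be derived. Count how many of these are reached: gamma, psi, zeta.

gamma would need psi (Rule 8), but psi is never established.
psi would need gamma (Rule 4), but gamma is never established.
zeta would need alpha and epsilon (Rule 6), but epsilon is never established.
None of the 3 are reached.

0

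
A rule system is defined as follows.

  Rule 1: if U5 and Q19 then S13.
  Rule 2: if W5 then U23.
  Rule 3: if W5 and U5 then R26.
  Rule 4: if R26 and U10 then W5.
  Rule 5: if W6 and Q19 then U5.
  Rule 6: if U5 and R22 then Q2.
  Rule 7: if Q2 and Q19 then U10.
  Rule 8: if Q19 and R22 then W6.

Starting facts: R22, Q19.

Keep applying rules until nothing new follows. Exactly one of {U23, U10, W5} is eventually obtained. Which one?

From Q19 and R22, Rule 8 gives W6.
From W6 and Q19, Rule 5 gives U5.
From U5 and R22, Rule 6 gives Q2.
From Q2 and Q19, Rule 7 gives U10.
U23 would need W5 (Rule 2), but W5 is never established. W5 would need R26 and U10 (Rule 4), but R26 is never established.

U10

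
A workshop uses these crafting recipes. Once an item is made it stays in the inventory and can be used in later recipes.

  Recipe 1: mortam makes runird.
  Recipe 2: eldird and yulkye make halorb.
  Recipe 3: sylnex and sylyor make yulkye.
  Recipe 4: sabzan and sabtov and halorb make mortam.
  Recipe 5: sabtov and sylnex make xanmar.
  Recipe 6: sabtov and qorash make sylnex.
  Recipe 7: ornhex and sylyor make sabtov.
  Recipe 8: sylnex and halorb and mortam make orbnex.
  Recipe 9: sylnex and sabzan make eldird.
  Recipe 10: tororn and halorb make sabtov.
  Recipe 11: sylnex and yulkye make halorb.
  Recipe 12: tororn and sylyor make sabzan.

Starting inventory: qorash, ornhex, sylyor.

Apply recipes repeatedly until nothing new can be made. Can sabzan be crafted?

No

sabzan would need tororn and sylyor (Recipe 12), but tororn is never obtained.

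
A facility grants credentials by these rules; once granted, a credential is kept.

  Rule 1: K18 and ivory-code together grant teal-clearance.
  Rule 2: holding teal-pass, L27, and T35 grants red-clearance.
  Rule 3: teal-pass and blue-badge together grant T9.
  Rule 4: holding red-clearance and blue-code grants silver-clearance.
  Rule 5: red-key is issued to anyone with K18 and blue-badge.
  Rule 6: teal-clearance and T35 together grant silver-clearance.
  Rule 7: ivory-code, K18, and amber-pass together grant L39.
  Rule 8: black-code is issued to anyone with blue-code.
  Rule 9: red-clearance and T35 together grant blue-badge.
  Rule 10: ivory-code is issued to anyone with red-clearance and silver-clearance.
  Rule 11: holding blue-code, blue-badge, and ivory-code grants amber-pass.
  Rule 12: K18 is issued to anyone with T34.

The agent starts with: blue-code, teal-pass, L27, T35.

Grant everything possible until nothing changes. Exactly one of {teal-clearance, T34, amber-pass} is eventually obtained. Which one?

amber-pass

Holding teal-pass, L27, and T35 grants red-clearance (Rule 2).
Holding red-clearance and blue-code grants silver-clearance (Rule 4).
Holding red-clearance and T35 grants blue-badge (Rule 9).
Holding red-clearance and silver-clearance grants ivory-code (Rule 10).
Holding blue-code, blue-badge, and ivory-code grants amber-pass (Rule 11).
No rule produces T34, and it is not given. teal-clearance would need K18 and ivory-code (Rule 1), but K18 is never granted.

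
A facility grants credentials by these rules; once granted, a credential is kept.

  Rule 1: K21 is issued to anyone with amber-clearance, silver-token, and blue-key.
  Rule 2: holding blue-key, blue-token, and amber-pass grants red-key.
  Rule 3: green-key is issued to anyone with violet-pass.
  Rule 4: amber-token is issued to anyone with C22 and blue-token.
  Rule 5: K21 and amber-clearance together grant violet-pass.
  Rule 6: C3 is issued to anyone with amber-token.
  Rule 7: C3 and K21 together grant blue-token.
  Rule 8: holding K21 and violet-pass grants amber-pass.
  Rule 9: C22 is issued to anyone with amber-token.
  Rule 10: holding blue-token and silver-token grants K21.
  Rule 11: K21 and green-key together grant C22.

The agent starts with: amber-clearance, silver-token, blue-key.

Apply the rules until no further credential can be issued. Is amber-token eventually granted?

No

amber-token would need C22 and blue-token (Rule 4), but blue-token is never granted.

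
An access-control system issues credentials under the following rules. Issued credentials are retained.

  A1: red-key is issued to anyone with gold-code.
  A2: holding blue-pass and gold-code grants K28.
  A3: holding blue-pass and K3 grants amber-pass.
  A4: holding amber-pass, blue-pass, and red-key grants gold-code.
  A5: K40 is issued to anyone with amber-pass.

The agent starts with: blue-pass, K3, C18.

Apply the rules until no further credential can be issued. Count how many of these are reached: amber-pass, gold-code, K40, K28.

2

Holding blue-pass and K3 grants amber-pass (A3).
Holding amber-pass grants K40 (A5).
amber-pass: reached.
gold-code would need amber-pass, blue-pass, and red-key (A4), but red-key is never granted.
K40: reached.
K28 would need blue-pass and gold-code (A2), but gold-code is never granted.
Reached: amber-pass and K40 — 2 of the 4.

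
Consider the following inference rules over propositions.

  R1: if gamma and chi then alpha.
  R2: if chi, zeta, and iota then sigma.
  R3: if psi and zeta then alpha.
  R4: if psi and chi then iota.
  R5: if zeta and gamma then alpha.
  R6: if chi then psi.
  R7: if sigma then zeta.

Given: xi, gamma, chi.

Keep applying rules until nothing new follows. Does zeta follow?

zeta would need sigma (R7), but sigma is never established.

No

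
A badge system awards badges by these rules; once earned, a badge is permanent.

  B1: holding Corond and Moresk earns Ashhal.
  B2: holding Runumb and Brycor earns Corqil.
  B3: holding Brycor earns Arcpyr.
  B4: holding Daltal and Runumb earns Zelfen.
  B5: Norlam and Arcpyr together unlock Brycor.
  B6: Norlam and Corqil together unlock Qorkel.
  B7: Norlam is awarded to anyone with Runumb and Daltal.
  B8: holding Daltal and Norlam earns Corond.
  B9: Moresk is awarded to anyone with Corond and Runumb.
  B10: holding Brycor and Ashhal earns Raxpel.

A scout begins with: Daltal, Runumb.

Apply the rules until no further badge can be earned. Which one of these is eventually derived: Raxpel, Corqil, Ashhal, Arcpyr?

With Runumb and Daltal, Norlam is earned (B7).
With Daltal and Norlam, Corond is earned (B8).
With Corond and Runumb, Moresk is earned (B9).
With Corond and Moresk, Ashhal is earned (B1).
Corqil would need Runumb and Brycor (B2), but Brycor is never earned. Raxpel would need Brycor and Ashhal (B10), but Brycor is never earned. Arcpyr would need Brycor (B3), but Brycor is never earned.

Ashhal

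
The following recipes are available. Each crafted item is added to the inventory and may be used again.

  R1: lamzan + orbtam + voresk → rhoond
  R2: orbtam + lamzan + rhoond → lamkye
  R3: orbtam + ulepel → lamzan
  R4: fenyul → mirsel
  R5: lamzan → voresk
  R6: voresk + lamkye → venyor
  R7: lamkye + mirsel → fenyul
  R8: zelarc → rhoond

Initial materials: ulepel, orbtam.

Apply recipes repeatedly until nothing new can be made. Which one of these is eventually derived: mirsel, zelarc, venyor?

Using R3, orbtam and ulepel make lamzan.
lamzan → voresk (R5).
lamzan + orbtam + voresk → rhoond (R1).
Using R2, orbtam, lamzan, and rhoond make lamkye.
voresk + lamkye → venyor (R6).
mirsel would need fenyul (R4), but fenyul is never obtained. No rule produces zelarc, and it is not given.

venyor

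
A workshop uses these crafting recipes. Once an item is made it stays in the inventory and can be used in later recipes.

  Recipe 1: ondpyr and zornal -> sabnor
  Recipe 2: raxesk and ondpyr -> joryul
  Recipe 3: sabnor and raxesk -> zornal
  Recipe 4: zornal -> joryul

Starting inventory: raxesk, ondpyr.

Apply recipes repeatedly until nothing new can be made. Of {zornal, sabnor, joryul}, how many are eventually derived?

Using Recipe 2, raxesk and ondpyr make joryul.
zornal would need sabnor and raxesk (Recipe 3), but sabnor is never obtained.
sabnor would need ondpyr and zornal (Recipe 1), but zornal is never obtained.
joryul: reached.
Reached: joryul — 1 of the 3.

1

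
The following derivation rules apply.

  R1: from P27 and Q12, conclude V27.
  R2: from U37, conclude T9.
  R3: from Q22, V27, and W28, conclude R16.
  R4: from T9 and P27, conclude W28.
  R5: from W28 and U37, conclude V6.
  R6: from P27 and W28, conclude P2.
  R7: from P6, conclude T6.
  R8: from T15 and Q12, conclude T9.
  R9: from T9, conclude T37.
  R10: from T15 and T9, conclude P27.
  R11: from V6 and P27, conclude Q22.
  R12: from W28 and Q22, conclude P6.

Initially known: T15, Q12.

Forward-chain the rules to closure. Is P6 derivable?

P6 would need W28 and Q22 (R12), but Q22 is never established.

No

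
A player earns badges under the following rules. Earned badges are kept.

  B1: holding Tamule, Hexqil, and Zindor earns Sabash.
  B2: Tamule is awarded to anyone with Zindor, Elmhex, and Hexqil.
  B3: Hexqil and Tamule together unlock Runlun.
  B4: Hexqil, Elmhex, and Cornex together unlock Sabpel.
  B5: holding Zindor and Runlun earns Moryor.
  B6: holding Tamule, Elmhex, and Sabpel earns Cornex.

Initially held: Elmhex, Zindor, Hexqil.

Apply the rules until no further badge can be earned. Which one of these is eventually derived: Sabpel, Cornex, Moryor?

Moryor

With Zindor, Elmhex, and Hexqil, Tamule is earned (B2).
With Hexqil and Tamule, Runlun is earned (B3).
With Zindor and Runlun, Moryor is earned (B5).
Sabpel would need Hexqil, Elmhex, and Cornex (B4), but Cornex is never earned. Cornex would need Tamule, Elmhex, and Sabpel (B6), but Sabpel is never earned.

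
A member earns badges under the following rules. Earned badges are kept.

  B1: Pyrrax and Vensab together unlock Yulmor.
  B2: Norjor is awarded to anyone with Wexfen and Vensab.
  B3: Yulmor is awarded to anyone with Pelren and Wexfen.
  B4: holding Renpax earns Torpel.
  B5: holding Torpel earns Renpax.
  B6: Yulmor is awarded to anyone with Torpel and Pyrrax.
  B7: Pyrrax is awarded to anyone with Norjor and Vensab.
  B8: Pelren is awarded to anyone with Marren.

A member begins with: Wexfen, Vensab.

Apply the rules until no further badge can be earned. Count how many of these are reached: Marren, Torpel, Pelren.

0

No rule produces Marren, and it is not given.
Torpel would need Renpax (B4), but Renpax is never earned.
Pelren would need Marren (B8), but Marren is never earned.
None of the 3 are reached.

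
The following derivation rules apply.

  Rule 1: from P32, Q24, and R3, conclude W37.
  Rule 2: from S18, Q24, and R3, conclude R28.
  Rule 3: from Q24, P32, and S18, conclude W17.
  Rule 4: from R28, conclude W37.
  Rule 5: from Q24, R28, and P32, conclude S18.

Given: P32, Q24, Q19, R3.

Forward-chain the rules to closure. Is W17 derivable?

W17 would need Q24, P32, and S18 (Rule 3), but S18 is never established.

No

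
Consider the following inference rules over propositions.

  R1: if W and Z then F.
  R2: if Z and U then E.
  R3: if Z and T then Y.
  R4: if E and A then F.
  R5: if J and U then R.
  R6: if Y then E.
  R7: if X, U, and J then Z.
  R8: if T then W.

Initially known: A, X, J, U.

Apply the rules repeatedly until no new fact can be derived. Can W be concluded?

W would need T (R8), but T is never established.

No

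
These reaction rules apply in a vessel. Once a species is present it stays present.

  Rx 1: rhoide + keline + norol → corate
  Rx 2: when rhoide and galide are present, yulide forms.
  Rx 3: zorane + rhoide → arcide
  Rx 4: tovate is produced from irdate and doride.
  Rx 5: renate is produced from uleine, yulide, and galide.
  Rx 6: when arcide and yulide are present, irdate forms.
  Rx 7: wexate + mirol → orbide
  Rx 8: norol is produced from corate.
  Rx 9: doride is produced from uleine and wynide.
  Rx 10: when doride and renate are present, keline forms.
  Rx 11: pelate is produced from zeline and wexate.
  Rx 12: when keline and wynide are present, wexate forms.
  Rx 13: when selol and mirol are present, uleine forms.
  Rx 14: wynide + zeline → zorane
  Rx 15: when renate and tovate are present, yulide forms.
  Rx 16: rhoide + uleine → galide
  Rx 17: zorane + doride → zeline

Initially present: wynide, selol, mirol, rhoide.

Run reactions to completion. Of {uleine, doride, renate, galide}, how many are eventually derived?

4

selol and mirol present → uleine forms (Rx 13).
rhoide and uleine present → galide forms (Rx 16).
uleine and wynide present → doride forms (Rx 9).
rhoide and galide present → yulide forms (Rx 2).
uleine, yulide, and galide present → renate forms (Rx 5).
uleine: reached.
doride: reached.
renate: reached.
galide: reached.
All 4 are reached.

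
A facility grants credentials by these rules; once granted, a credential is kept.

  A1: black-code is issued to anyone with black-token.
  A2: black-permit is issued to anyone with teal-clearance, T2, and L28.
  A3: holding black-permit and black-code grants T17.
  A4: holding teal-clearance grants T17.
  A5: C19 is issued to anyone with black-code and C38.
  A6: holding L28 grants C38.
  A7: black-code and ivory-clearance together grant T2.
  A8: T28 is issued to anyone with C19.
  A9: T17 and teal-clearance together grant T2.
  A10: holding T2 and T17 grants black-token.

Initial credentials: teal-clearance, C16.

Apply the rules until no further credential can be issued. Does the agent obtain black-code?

Holding teal-clearance grants T17 (A4).
Holding T17 and teal-clearance grants T2 (A9).
Holding T2 and T17 grants black-token (A10).
Holding black-token grants black-code (A1).

Yes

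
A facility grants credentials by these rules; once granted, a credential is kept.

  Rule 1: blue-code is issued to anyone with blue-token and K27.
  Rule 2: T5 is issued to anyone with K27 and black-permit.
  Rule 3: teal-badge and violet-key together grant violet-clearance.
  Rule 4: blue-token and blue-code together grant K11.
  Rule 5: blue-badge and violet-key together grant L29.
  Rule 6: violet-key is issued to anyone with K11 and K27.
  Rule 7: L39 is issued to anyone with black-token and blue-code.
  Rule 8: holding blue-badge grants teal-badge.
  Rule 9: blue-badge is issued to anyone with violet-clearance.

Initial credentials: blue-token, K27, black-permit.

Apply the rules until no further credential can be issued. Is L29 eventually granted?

No

L29 would need blue-badge and violet-key (Rule 5), but blue-badge is never granted.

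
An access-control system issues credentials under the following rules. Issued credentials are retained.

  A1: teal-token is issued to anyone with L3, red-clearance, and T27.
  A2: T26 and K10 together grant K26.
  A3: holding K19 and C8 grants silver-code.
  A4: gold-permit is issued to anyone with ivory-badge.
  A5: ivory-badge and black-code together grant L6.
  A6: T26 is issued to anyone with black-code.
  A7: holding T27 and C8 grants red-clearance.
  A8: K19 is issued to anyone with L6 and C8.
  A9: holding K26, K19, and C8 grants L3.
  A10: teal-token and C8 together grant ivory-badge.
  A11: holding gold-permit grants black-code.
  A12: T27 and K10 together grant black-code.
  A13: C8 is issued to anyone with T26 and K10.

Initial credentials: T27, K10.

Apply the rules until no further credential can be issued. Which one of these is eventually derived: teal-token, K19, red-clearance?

Holding T27 and K10 grants black-code (A12).
Holding black-code grants T26 (A6).
Holding T26 and K10 grants C8 (A13).
Holding T27 and C8 grants red-clearance (A7).
teal-token would need L3, red-clearance, and T27 (A1), but L3 is never granted. K19 would need L6 and C8 (A8), but L6 is never granted.

red-clearance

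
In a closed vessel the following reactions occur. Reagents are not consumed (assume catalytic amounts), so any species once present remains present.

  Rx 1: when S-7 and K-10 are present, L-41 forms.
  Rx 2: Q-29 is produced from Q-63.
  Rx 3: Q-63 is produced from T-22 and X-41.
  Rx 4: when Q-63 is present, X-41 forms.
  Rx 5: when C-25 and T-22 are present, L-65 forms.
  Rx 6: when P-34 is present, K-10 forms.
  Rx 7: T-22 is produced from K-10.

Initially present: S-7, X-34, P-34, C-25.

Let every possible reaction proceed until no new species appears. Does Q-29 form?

No

Q-29 would need Q-63 (Rx 2), but Q-63 never forms.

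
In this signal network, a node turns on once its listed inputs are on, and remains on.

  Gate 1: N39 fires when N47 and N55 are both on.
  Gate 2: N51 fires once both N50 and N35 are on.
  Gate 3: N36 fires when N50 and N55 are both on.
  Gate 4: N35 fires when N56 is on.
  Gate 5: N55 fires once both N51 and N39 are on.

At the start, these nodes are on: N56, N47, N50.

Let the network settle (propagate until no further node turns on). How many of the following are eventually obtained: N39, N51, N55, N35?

2

Gate 4: N56 on → N35 on.
N50 and N35 are on, so N51 fires (Gate 2).
N39 would need N47 and N55 (Gate 1), but N55 never turns on.
N51: reached.
N55 would need N51 and N39 (Gate 5), but N39 never turns on.
N35: reached.
Reached: N51 and N35 — 2 of the 4.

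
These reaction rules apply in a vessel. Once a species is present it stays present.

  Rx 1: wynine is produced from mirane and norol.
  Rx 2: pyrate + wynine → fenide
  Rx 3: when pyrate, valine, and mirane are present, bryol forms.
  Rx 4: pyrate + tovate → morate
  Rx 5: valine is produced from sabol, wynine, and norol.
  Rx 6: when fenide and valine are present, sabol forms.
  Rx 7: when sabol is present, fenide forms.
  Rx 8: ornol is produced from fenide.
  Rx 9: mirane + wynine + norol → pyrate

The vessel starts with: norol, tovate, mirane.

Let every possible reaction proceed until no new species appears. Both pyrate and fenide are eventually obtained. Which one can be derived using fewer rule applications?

pyrate

pyrate: mirane and norol present → wynine forms (Rx 1). mirane, wynine, and norol present → pyrate forms (Rx 9). [2 rule applications]
fenide: mirane and norol present → wynine forms (Rx 1). mirane, wynine, and norol present → pyrate forms (Rx 9). pyrate and wynine present → fenide forms (Rx 2). [3 rule applications]
pyrate needs fewer.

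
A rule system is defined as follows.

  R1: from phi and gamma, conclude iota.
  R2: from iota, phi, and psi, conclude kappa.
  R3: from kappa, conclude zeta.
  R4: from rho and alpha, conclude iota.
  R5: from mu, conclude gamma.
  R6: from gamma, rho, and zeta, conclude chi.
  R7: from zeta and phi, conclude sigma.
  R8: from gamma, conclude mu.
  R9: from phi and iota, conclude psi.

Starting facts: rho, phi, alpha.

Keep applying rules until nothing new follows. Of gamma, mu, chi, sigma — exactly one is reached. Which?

From rho and alpha, R4 gives iota.
From phi and iota, R9 gives psi.
From iota, phi, and psi, R2 gives kappa.
kappa holds, so zeta follows (R3).
zeta and phi hold, so sigma follows (R7).
mu would need gamma (R8), but gamma is never established. gamma would need mu (R5), but mu is never established. chi would need gamma, rho, and zeta (R6), but gamma is never established.

sigma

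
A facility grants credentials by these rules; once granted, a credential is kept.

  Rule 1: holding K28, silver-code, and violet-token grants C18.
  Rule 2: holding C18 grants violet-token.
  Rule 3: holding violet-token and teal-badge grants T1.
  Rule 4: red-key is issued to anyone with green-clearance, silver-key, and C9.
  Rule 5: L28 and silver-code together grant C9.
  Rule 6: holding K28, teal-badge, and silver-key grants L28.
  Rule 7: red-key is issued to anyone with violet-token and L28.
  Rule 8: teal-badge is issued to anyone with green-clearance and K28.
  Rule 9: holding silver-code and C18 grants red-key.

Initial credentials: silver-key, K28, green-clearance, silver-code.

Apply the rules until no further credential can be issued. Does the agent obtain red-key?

Yes

Holding green-clearance and K28 grants teal-badge (Rule 8).
Holding K28, teal-badge, and silver-key grants L28 (Rule 6).
Holding L28 and silver-code grants C9 (Rule 5).
Holding green-clearance, silver-key, and C9 grants red-key (Rule 4).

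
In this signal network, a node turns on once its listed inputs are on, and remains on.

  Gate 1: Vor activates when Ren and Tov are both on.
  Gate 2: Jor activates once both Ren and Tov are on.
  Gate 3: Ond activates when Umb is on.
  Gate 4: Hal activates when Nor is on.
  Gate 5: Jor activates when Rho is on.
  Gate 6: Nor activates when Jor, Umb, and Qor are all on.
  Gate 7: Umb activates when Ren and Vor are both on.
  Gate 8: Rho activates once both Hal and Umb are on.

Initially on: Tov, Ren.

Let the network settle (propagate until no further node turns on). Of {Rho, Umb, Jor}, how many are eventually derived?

Ren and Tov are on, so Jor activates (Gate 2).
Ren and Tov are on, so Vor activates (Gate 1).
Ren and Vor are on, so Umb activates (Gate 7).
Rho would need Hal and Umb (Gate 8), but Hal never turns on.
Umb: reached.
Jor: reached.
Reached: Umb and Jor — 2 of the 3.

2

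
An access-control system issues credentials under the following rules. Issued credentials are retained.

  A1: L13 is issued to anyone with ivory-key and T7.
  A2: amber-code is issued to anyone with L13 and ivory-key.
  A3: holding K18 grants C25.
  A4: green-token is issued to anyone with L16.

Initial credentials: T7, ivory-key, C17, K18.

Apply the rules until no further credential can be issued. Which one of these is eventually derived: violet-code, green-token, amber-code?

amber-code

Holding ivory-key and T7 grants L13 (A1).
Holding L13 and ivory-key grants amber-code (A2).
green-token would need L16 (A4), but L16 is never granted. No rule produces violet-code, and it is not given.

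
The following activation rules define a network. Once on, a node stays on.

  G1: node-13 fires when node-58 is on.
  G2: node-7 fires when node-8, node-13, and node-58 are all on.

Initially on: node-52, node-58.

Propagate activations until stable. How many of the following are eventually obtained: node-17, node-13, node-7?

G1: node-58 on → node-13 on.
No rule produces node-17, and it is not given.
node-13: reached.
node-7 would need node-8, node-13, and node-58 (G2), but node-8 never turns on.
Reached: node-13 — 1 of the 3.

1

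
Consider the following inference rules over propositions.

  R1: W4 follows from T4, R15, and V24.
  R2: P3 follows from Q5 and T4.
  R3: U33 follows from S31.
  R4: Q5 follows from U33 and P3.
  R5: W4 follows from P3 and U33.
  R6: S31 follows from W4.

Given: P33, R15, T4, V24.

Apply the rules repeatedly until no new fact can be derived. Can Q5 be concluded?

No

Q5 would need U33 and P3 (R4), but P3 is never established.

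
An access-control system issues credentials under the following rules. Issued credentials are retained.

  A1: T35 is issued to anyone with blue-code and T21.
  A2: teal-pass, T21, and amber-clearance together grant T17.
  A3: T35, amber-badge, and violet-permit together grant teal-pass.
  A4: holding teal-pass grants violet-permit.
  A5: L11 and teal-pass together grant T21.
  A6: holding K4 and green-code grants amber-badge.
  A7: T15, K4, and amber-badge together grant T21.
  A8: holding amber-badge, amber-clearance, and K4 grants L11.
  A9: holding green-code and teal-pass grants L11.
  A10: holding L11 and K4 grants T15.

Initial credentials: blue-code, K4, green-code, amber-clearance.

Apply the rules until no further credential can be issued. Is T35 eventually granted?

Holding K4 and green-code grants amber-badge (A6).
Holding amber-badge, amber-clearance, and K4 grants L11 (A8).
Holding L11 and K4 grants T15 (A10).
Holding T15, K4, and amber-badge grants T21 (A7).
Holding blue-code and T21 grants T35 (A1).

Yes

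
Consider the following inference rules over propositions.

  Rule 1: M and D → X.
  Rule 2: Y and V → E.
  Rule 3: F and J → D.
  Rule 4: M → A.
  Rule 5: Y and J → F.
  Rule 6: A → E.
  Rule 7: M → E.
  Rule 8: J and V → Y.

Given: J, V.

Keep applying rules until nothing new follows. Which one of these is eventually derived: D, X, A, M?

J and V hold, so Y follows (Rule 8).
From Y and J, Rule 5 gives F.
From F and J, Rule 3 gives D.
X would need M and D (Rule 1), but M is never established. A would need M (Rule 4), but M is never established. No rule produces M, and it is not given.

D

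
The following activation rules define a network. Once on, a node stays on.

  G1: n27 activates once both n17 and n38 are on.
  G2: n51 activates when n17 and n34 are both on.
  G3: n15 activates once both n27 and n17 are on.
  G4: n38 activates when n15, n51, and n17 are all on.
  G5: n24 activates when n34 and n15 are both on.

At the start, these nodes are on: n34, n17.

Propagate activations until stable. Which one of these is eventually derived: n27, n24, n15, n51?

G2: n17 and n34 on → n51 on.
n24 would need n34 and n15 (G5), but n15 never turns on. n27 would need n17 and n38 (G1), but n38 never turns on. n15 would need n27 and n17 (G3), but n27 never turns on.

n51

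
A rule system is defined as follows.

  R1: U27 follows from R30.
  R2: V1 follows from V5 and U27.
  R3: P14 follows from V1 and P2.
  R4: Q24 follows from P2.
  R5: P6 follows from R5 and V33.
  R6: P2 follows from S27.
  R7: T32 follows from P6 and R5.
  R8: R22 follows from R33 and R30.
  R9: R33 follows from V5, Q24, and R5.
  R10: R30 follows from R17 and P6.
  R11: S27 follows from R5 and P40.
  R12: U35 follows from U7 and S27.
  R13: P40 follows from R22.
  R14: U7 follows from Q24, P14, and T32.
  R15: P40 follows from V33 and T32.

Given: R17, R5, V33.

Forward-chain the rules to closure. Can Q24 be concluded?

R5 and V33 hold, so P6 follows (R5).
P6 and R5 hold, so T32 follows (R7).
From V33 and T32, R15 gives P40.
From R5 and P40, R11 gives S27.
From S27, R6 gives P2.
P2 holds, so Q24 follows (R4).

Yes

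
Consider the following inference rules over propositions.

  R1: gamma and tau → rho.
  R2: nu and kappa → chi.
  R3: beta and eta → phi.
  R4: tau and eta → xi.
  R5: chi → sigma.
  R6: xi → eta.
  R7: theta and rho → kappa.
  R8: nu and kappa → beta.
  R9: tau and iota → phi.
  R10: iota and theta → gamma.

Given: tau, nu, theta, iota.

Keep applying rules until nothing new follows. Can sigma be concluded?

Yes

From iota and theta, R10 gives gamma.
From gamma and tau, R1 gives rho.
theta and rho hold, so kappa follows (R7).
From nu and kappa, R2 gives chi.
chi holds, so sigma follows (R5).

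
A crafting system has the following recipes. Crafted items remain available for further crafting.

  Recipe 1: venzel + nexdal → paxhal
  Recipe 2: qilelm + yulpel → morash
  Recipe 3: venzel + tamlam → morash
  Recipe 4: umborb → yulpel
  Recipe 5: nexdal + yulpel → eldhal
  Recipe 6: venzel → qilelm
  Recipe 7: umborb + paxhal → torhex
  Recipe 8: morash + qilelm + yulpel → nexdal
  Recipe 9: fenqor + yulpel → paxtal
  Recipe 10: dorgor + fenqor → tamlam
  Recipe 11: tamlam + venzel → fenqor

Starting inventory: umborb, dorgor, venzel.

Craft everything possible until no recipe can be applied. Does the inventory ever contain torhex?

umborb → yulpel (Recipe 4).
Using Recipe 6, venzel makes qilelm.
qilelm + yulpel → morash (Recipe 2).
morash + qilelm + yulpel → nexdal (Recipe 8).
Using Recipe 1, venzel and nexdal make paxhal.
Using Recipe 7, umborb and paxhal make torhex.

Yes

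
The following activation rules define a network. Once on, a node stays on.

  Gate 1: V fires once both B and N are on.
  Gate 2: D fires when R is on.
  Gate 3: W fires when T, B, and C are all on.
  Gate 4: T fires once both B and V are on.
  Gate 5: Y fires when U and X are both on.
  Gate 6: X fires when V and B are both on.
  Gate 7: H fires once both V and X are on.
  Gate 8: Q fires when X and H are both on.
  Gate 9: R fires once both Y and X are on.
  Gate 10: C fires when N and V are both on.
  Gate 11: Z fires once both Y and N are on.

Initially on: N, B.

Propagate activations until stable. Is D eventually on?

No

D would need R (Gate 2), but R never turns on.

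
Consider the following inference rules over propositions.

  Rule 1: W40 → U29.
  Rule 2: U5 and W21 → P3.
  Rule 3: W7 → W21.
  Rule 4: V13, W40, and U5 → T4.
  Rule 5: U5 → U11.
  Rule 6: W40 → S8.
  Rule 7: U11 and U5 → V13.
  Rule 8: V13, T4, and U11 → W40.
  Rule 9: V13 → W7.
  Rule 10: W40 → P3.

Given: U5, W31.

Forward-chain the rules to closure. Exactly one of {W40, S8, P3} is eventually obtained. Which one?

P3

U5 holds, so U11 follows (Rule 5).
From U11 and U5, Rule 7 gives V13.
V13 holds, so W7 follows (Rule 9).
From W7, Rule 3 gives W21.
From U5 and W21, Rule 2 gives P3.
S8 would need W40 (Rule 6), but W40 is never established. W40 would need V13, T4, and U11 (Rule 8), but T4 is never established.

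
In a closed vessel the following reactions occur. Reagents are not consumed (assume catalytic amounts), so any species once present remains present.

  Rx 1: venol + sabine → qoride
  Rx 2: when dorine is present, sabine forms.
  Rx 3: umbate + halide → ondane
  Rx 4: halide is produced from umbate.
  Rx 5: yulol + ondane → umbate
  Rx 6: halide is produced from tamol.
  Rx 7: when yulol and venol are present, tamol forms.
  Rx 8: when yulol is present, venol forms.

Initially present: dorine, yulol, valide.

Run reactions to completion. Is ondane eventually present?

ondane would need umbate and halide (Rx 3), but umbate never forms.

No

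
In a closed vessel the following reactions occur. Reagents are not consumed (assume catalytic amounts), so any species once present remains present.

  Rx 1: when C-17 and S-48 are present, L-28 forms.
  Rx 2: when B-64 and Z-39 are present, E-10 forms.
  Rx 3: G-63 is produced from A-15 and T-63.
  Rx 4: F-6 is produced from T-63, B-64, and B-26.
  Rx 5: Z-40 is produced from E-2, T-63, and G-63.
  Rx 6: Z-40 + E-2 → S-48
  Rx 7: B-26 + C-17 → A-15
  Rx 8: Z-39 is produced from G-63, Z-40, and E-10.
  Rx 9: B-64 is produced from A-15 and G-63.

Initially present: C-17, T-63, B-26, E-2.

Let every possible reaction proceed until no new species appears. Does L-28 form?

Yes

B-26 and C-17 present → A-15 forms (Rx 7).
A-15 and T-63 present → G-63 forms (Rx 3).
E-2, T-63, and G-63 present → Z-40 forms (Rx 5).
Z-40 and E-2 present → S-48 forms (Rx 6).
C-17 and S-48 present → L-28 forms (Rx 1).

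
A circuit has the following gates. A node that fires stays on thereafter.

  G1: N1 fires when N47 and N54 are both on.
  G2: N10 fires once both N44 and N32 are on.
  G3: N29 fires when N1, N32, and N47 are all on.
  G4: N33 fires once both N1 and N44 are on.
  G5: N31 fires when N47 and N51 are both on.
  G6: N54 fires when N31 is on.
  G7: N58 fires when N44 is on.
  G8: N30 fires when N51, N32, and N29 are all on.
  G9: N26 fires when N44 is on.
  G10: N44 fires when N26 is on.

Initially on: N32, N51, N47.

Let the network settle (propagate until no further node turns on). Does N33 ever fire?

No

N33 would need N1 and N44 (G4), but N44 never turns on.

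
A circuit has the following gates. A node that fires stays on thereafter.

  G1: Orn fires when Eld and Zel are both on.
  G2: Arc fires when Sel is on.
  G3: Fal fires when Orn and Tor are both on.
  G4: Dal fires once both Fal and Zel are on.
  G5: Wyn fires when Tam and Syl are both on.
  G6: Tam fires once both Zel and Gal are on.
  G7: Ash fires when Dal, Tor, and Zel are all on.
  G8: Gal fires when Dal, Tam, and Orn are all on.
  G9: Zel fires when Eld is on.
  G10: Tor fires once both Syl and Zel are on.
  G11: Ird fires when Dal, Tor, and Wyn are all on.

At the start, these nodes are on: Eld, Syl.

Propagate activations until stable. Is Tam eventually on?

No

Tam would need Zel and Gal (G6), but Gal never turns on.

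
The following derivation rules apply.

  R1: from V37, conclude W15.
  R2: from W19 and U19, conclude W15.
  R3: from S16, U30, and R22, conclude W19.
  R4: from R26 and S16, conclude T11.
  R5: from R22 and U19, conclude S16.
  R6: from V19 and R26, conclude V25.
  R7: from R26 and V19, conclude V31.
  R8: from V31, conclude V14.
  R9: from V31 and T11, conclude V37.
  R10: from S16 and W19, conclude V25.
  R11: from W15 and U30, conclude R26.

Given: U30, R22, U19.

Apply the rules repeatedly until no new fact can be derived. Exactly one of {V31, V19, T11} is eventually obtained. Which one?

T11

From R22 and U19, R5 gives S16.
S16, U30, and R22 hold, so W19 follows (R3).
From W19 and U19, R2 gives W15.
W15 and U30 hold, so R26 follows (R11).
From R26 and S16, R4 gives T11.
V31 would need R26 and V19 (R7), but V19 is never established. No rule produces V19, and it is not given.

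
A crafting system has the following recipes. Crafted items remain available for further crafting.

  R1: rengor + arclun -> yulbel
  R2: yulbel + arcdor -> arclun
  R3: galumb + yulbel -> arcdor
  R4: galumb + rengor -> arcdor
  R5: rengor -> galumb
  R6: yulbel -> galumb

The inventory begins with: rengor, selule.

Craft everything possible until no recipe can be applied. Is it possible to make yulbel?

yulbel would need rengor and arclun (R1), but arclun is never obtained.

No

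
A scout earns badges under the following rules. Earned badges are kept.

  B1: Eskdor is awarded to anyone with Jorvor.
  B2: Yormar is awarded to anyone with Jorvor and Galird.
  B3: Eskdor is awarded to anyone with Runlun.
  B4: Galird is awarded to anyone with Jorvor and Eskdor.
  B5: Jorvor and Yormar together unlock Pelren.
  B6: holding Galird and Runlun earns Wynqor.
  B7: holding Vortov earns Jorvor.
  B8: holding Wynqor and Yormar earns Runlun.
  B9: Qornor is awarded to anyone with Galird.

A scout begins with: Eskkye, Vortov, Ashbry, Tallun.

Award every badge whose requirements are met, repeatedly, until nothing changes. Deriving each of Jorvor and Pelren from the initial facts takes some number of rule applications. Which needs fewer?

Jorvor: With Vortov, Jorvor is earned (B7). [1 rule application]
Pelren: With Vortov, Jorvor is earned (B7). With Jorvor, Eskdor is earned (B1). With Jorvor and Eskdor, Galird is earned (B4). With Jorvor and Galird, Yormar is earned (B2). With Jorvor and Yormar, Pelren is earned (B5). [5 rule applications]
Jorvor needs fewer.

Jorvor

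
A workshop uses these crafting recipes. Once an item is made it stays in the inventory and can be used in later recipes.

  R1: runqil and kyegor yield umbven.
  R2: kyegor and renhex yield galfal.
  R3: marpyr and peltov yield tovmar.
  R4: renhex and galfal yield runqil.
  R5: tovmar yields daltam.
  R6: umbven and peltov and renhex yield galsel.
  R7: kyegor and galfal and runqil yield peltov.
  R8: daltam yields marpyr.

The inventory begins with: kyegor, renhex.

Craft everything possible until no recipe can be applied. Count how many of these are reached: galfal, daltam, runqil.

2

kyegor and renhex → galfal (R2).
Using R4, renhex and galfal make runqil.
galfal: reached.
daltam would need tovmar (R5), but tovmar is never obtained.
runqil: reached.
Reached: galfal and runqil — 2 of the 3.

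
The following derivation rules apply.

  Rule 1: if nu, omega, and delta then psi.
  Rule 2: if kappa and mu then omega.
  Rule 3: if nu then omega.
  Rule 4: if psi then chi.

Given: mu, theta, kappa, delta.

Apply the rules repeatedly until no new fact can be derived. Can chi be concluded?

No

chi would need psi (Rule 4), but psi is never established.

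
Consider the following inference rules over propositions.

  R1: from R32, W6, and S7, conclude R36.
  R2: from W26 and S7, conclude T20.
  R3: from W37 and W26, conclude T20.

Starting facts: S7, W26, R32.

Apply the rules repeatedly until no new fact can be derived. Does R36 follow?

R36 would need R32, W6, and S7 (R1), but W6 is never established.

No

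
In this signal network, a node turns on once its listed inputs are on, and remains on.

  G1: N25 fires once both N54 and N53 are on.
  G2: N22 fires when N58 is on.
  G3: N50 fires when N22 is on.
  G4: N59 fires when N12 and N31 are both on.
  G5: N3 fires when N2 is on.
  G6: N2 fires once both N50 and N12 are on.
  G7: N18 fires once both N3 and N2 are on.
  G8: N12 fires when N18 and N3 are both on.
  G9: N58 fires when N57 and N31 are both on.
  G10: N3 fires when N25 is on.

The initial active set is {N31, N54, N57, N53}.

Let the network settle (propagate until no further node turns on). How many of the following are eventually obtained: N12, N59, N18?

N12 would need N18 and N3 (G8), but N18 never turns on.
N59 would need N12 and N31 (G4), but N12 never turns on.
N18 would need N3 and N2 (G7), but N2 never turns on.
None of the 3 are reached.

0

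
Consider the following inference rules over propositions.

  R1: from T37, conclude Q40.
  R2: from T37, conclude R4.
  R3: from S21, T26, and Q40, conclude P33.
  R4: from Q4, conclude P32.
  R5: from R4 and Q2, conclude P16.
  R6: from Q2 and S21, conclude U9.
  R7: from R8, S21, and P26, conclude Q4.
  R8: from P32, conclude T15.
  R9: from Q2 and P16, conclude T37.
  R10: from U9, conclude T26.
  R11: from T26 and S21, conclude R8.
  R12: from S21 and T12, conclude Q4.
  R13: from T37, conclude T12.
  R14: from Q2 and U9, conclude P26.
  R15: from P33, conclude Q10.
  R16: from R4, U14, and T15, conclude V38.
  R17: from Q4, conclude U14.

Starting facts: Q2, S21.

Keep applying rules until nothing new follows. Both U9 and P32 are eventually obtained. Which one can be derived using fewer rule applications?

U9

U9: Q2 and S21 hold, so U9 follows (R6). [1 rule application]
P32: From Q2 and S21, R6 gives U9. U9 holds, so T26 follows (R10). Q2 and U9 hold, so P26 follows (R14). T26 and S21 hold, so R8 follows (R11). R8, S21, and P26 hold, so Q4 follows (R7). Q4 holds, so P32 follows (R4). [6 rule applications]
U9 needs fewer.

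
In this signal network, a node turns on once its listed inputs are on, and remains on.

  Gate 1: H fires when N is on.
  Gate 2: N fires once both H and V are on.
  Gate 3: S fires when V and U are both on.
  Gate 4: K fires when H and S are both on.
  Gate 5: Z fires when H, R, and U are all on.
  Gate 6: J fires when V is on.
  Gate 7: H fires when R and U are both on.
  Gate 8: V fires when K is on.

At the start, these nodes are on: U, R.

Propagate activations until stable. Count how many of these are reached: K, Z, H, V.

R and U are on, so H fires (Gate 7).
Gate 5: H, R, and U on → Z on.
K would need H and S (Gate 4), but S never turns on.
Z: reached.
H: reached.
V would need K (Gate 8), but K never turns on.
Reached: Z and H — 2 of the 4.

2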